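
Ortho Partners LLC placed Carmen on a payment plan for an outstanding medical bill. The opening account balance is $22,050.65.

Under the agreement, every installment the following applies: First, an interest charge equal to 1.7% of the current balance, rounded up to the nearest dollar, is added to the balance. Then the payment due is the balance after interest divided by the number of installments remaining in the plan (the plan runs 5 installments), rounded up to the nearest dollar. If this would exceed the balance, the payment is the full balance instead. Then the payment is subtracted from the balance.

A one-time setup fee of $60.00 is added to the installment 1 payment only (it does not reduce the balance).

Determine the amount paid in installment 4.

$4,718.00

# | Opening | Interest | Payment | Fee | End bal
1 | $22,050.65 | $375.00 | $4,486.00 | $60.00 | $17,939.65
2 | $17,939.65 | $305.00 | $4,562.00 | — | $13,682.65
3 | $13,682.65 | $233.00 | $4,639.00 | — | $9,276.65
4 | $9,276.65 | $158.00 | $4,718.00 | — | $4,716.65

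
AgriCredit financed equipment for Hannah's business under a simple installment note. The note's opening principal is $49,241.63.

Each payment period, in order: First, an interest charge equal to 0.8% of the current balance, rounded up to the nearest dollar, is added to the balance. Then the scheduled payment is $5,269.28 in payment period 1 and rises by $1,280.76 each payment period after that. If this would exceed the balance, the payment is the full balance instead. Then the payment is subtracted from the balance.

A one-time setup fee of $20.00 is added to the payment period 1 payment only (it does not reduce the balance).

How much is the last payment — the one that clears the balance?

$11,656.63

Payment period 1: opening $49,241.63; interest $394.00 → $49,635.63; payment $5,269.28 (+ $20.00 fee); balance $44,366.35
Payment period 2: opening $44,366.35; interest $355.00 → $44,721.35; payment $6,550.04; balance $38,171.31
Payment period 3: opening $38,171.31; interest $306.00 → $38,477.31; payment $7,830.80; balance $30,646.51
Payment period 4: opening $30,646.51; interest $246.00 → $30,892.51; payment $9,111.56; balance $21,780.95
Payment period 5: opening $21,780.95; interest $175.00 → $21,955.95; payment $10,392.32; balance $11,563.63
Payment period 6: opening $11,563.63; interest $93.00 → $11,656.63; payment $11,656.63; balance $0.00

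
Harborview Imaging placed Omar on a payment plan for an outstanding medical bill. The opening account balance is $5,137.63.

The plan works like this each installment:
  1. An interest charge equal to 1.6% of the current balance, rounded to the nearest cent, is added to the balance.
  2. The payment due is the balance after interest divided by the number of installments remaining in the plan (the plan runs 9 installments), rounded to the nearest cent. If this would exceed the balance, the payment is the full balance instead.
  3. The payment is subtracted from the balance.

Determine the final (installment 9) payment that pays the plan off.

# | Opening | Interest | Payment | End bal
1 | $5,137.63 | $82.20 | $579.98 | $4,639.85
2 | $4,639.85 | $74.24 | $589.26 | $4,124.83
3 | $4,124.83 | $66.00 | $598.69 | $3,592.14
4 | $3,592.14 | $57.47 | $608.27 | $3,041.34
5 | $3,041.34 | $48.66 | $618.00 | $2,472.00
6 | $2,472.00 | $39.55 | $627.89 | $1,883.66
7 | $1,883.66 | $30.14 | $637.93 | $1,275.87
8 | $1,275.87 | $20.41 | $648.14 | $648.14
9 | $648.14 | $10.37 | $658.51 | $0.00

$658.51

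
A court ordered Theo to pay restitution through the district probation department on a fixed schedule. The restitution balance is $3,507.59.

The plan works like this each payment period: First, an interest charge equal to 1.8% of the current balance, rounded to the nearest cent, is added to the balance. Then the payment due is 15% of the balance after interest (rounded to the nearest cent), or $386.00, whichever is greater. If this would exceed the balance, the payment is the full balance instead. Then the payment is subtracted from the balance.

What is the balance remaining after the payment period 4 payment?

# | Opening | Interest | Payment | End bal
1 | $3,507.59 | $63.14 | $535.61 | $3,035.12
2 | $3,035.12 | $54.63 | $463.46 | $2,626.29
3 | $2,626.29 | $47.27 | $401.03 | $2,272.53
4 | $2,272.53 | $40.91 | $386.00 | $1,927.44

$1,927.44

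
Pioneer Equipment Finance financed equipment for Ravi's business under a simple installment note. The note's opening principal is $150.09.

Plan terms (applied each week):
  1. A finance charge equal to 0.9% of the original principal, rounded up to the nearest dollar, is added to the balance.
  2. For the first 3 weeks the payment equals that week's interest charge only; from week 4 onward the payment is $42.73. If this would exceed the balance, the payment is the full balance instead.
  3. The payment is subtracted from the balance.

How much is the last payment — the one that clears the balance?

$29.90

Week 1: $150.09 +$2.00 interest = $152.09; pay $2.00 → $150.09
Week 2: $150.09 +$2.00 interest = $152.09; pay $2.00 → $150.09
Week 3: $150.09 +$2.00 interest = $152.09; pay $2.00 → $150.09
Week 4: $150.09 +$2.00 interest = $152.09; pay $42.73 → $109.36
Week 5: $109.36 +$2.00 interest = $111.36; pay $42.73 → $68.63
Week 6: $68.63 +$2.00 interest = $70.63; pay $42.73 → $27.90
Week 7: $27.90 +$2.00 interest = $29.90; pay $29.90 → $0.00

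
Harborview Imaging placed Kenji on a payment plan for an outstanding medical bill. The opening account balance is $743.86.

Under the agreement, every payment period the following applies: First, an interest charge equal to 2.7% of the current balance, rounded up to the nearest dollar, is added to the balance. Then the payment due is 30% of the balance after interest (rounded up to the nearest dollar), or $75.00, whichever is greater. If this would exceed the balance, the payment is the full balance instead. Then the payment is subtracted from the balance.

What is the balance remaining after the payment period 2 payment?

Payment period 1: opening $743.86; interest $21.00 → $764.86; payment $230.00; balance $534.86
Payment period 2: opening $534.86; interest $15.00 → $549.86; payment $165.00; balance $384.86

$384.86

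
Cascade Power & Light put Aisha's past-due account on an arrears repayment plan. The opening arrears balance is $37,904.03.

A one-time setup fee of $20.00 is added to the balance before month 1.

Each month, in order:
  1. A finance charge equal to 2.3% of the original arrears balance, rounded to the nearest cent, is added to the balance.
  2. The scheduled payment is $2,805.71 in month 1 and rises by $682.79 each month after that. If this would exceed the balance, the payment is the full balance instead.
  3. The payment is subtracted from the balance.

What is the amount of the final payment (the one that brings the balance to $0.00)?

$4,206.34

Month 1: $37,924.03 +$871.79 interest = $38,795.82; pay $2,805.71 → $35,990.11
Month 2: $35,990.11 +$871.79 interest = $36,861.90; pay $3,488.50 → $33,373.40
Month 3: $33,373.40 +$871.79 interest = $34,245.19; pay $4,171.29 → $30,073.90
Month 4: $30,073.90 +$871.79 interest = $30,945.69; pay $4,854.08 → $26,091.61
Month 5: $26,091.61 +$871.79 interest = $26,963.40; pay $5,536.87 → $21,426.53
Month 6: $21,426.53 +$871.79 interest = $22,298.32; pay $6,219.66 → $16,078.66
Month 7: $16,078.66 +$871.79 interest = $16,950.45; pay $6,902.45 → $10,048.00
Month 8: $10,048.00 +$871.79 interest = $10,919.79; pay $7,585.24 → $3,334.55
Month 9: $3,334.55 +$871.79 interest = $4,206.34; pay $4,206.34 → $0.00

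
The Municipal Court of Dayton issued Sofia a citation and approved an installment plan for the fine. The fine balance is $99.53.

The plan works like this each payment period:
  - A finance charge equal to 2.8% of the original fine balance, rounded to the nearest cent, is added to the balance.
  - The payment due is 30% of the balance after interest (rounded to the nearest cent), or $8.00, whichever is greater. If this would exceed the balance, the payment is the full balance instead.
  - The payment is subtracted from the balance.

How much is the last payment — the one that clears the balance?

$4.10

Payment period 1: opening $99.53; interest $2.79 → $102.32; payment $30.70; balance $71.62
Payment period 2: opening $71.62; interest $2.79 → $74.41; payment $22.32; balance $52.09
Payment period 3: opening $52.09; interest $2.79 → $54.88; payment $16.46; balance $38.42
Payment period 4: opening $38.42; interest $2.79 → $41.21; payment $12.36; balance $28.85
Payment period 5: opening $28.85; interest $2.79 → $31.64; payment $9.49; balance $22.15
Payment period 6: opening $22.15; interest $2.79 → $24.94; payment $8.00; balance $16.94
Payment period 7: opening $16.94; interest $2.79 → $19.73; payment $8.00; balance $11.73
Payment period 8: opening $11.73; interest $2.79 → $14.52; payment $8.00; balance $6.52
Payment period 9: opening $6.52; interest $2.79 → $9.31; payment $8.00; balance $1.31
Payment period 10: opening $1.31; interest $2.79 → $4.10; payment $4.10; balance $0.00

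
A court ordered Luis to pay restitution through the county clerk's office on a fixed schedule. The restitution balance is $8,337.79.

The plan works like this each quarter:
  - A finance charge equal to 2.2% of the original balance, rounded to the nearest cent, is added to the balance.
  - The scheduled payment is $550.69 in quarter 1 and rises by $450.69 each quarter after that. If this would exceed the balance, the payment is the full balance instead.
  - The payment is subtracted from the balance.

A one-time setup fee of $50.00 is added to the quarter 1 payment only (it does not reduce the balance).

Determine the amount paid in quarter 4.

# | Opening | Interest | Payment | Fee | End bal
1 | $8,337.79 | $183.43 | $550.69 | $50.00 | $7,970.53
2 | $7,970.53 | $183.43 | $1,001.38 | — | $7,152.58
3 | $7,152.58 | $183.43 | $1,452.07 | — | $5,883.94
4 | $5,883.94 | $183.43 | $1,902.76 | — | $4,164.61

$1,902.76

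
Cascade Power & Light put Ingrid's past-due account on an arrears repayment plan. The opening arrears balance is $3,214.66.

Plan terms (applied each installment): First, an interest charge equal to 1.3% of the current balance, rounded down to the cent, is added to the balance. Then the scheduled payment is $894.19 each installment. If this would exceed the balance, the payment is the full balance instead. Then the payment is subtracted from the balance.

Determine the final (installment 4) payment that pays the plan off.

$632.17

Installment 1: $3,214.66 +$41.79 interest = $3,256.45; pay $894.19 → $2,362.26
Installment 2: $2,362.26 +$30.70 interest = $2,392.96; pay $894.19 → $1,498.77
Installment 3: $1,498.77 +$19.48 interest = $1,518.25; pay $894.19 → $624.06
Installment 4: $624.06 +$8.11 interest = $632.17; pay $632.17 → $0.00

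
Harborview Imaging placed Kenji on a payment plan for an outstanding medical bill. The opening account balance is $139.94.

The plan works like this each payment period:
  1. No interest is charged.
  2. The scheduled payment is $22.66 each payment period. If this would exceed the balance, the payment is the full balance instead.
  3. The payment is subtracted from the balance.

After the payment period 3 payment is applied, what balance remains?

$71.96

# | Opening | Payment | End bal
1 | $139.94 | $22.66 | $117.28
2 | $117.28 | $22.66 | $94.62
3 | $94.62 | $22.66 | $71.96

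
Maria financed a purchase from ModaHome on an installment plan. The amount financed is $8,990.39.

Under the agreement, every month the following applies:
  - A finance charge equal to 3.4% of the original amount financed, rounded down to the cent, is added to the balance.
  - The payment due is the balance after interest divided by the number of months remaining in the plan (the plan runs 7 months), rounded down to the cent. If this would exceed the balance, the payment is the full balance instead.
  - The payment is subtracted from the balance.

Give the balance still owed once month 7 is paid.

Month 1: $8,990.39 +$305.67 interest = $9,296.06; pay $1,328.00 → $7,968.06
Month 2: $7,968.06 +$305.67 interest = $8,273.73; pay $1,378.95 → $6,894.78
Month 3: $6,894.78 +$305.67 interest = $7,200.45; pay $1,440.09 → $5,760.36
Month 4: $5,760.36 +$305.67 interest = $6,066.03; pay $1,516.50 → $4,549.53
Month 5: $4,549.53 +$305.67 interest = $4,855.20; pay $1,618.40 → $3,236.80
Month 6: $3,236.80 +$305.67 interest = $3,542.47; pay $1,771.23 → $1,771.24
Month 7: $1,771.24 +$305.67 interest = $2,076.91; pay $2,076.91 → $0.00

$0.00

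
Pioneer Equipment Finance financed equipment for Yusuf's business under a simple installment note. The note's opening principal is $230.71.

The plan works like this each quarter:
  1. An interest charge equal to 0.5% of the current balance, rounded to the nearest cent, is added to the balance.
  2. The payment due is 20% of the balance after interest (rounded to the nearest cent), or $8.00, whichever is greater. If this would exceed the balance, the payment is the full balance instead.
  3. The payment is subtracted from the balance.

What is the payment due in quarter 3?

Quarter 1: opening $230.71; interest $1.15 → $231.86; payment $46.37; balance $185.49
Quarter 2: opening $185.49; interest $0.93 → $186.42; payment $37.28; balance $149.14
Quarter 3: opening $149.14; interest $0.75 → $149.89; payment $29.98; balance $119.91

$29.98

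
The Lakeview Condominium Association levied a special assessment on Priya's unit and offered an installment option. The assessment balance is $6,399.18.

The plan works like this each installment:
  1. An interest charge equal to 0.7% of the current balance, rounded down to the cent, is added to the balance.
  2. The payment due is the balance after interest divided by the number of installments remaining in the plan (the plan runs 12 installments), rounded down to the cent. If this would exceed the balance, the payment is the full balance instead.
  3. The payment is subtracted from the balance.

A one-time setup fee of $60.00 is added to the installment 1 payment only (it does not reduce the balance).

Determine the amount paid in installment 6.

# | Opening | Interest | Payment | Fee | End bal
1 | $6,399.18 | $44.79 | $536.99 | $60.00 | $5,906.98
2 | $5,906.98 | $41.34 | $540.75 | — | $5,407.57
3 | $5,407.57 | $37.85 | $544.54 | — | $4,900.88
4 | $4,900.88 | $34.30 | $548.35 | — | $4,386.83
5 | $4,386.83 | $30.70 | $552.19 | — | $3,865.34
6 | $3,865.34 | $27.05 | $556.05 | — | $3,336.34

$556.05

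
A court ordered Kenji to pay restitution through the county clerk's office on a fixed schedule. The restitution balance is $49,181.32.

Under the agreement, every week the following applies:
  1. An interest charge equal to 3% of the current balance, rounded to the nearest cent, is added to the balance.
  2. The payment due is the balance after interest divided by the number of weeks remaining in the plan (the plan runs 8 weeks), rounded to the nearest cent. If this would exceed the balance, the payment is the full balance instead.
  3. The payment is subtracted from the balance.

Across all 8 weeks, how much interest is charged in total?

Week 1: opening $49,181.32; interest $1,475.44 → $50,656.76; payment $6,332.10; balance $44,324.66
Week 2: opening $44,324.66; interest $1,329.74 → $45,654.40; payment $6,522.06; balance $39,132.34
Week 3: opening $39,132.34; interest $1,173.97 → $40,306.31; payment $6,717.72; balance $33,588.59
Week 4: opening $33,588.59; interest $1,007.66 → $34,596.25; payment $6,919.25; balance $27,677.00
Week 5: opening $27,677.00; interest $830.31 → $28,507.31; payment $7,126.83; balance $21,380.48
Week 6: opening $21,380.48; interest $641.41 → $22,021.89; payment $7,340.63; balance $14,681.26
Week 7: opening $14,681.26; interest $440.44 → $15,121.70; payment $7,560.85; balance $7,560.85
Week 8: opening $7,560.85; interest $226.83 → $7,787.68; payment $7,787.68; balance $0.00
Total interest: $1,475.44 + $1,329.74 + $1,173.97 + $1,007.66 + $830.31 + $641.41 + $440.44 + $226.83 = $7,125.80

$7,125.80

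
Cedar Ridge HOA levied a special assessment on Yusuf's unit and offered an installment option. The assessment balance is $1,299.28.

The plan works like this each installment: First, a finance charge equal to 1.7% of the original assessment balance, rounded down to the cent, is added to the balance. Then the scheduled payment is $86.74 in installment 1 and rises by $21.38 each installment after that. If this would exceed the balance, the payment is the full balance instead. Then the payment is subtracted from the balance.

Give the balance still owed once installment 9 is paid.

$0.00

Installment 1: $1,299.28 +$22.08 interest = $1,321.36; pay $86.74 → $1,234.62
Installment 2: $1,234.62 +$22.08 interest = $1,256.70; pay $108.12 → $1,148.58
Installment 3: $1,148.58 +$22.08 interest = $1,170.66; pay $129.50 → $1,041.16
Installment 4: $1,041.16 +$22.08 interest = $1,063.24; pay $150.88 → $912.36
Installment 5: $912.36 +$22.08 interest = $934.44; pay $172.26 → $762.18
Installment 6: $762.18 +$22.08 interest = $784.26; pay $193.64 → $590.62
Installment 7: $590.62 +$22.08 interest = $612.70; pay $215.02 → $397.68
Installment 8: $397.68 +$22.08 interest = $419.76; pay $236.40 → $183.36
Installment 9: $183.36 +$22.08 interest = $205.44; pay $205.44 → $0.00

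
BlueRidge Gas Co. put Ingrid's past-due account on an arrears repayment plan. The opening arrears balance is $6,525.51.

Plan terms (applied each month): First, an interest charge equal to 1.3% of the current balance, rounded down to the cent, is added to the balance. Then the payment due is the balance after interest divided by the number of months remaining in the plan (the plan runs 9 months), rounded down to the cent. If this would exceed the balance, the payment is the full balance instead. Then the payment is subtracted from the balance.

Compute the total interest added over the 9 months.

Month 1: opening $6,525.51; interest $84.83 → $6,610.34; payment $734.48; balance $5,875.86
Month 2: opening $5,875.86; interest $76.38 → $5,952.24; payment $744.03; balance $5,208.21
Month 3: opening $5,208.21; interest $67.70 → $5,275.91; payment $753.70; balance $4,522.21
Month 4: opening $4,522.21; interest $58.78 → $4,580.99; payment $763.49; balance $3,817.50
Month 5: opening $3,817.50; interest $49.62 → $3,867.12; payment $773.42; balance $3,093.70
Month 6: opening $3,093.70; interest $40.21 → $3,133.91; payment $783.47; balance $2,350.44
Month 7: opening $2,350.44; interest $30.55 → $2,380.99; payment $793.66; balance $1,587.33
Month 8: opening $1,587.33; interest $20.63 → $1,607.96; payment $803.98; balance $803.98
Month 9: opening $803.98; interest $10.45 → $814.43; payment $814.43; balance $0.00
Total interest: $84.83 + $76.38 + $67.70 + $58.78 + $49.62 + $40.21 + $30.55 + $20.63 + $10.45 = $439.15

$439.15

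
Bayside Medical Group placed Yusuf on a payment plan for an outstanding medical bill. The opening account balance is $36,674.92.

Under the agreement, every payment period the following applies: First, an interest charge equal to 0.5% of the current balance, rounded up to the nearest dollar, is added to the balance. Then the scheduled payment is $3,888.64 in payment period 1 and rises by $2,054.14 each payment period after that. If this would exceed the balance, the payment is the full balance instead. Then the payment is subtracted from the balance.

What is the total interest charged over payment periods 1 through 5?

Payment period 1: $36,674.92 +$184.00 interest = $36,858.92; pay $3,888.64 → $32,970.28
Payment period 2: $32,970.28 +$165.00 interest = $33,135.28; pay $5,942.78 → $27,192.50
Payment period 3: $27,192.50 +$136.00 interest = $27,328.50; pay $7,996.92 → $19,331.58
Payment period 4: $19,331.58 +$97.00 interest = $19,428.58; pay $10,051.06 → $9,377.52
Payment period 5: $9,377.52 +$47.00 interest = $9,424.52; pay $9,424.52 → $0.00
Total interest: $184.00 + $165.00 + $136.00 + $97.00 + $47.00 = $629.00

$629.00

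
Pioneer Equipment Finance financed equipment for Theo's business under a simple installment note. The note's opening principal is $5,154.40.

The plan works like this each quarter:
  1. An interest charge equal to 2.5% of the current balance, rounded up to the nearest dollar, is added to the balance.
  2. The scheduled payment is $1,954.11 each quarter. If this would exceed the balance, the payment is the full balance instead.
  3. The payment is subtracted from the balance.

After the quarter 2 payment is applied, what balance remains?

$1,459.18

Quarter 1: $5,154.40 +$129.00 interest = $5,283.40; pay $1,954.11 → $3,329.29
Quarter 2: $3,329.29 +$84.00 interest = $3,413.29; pay $1,954.11 → $1,459.18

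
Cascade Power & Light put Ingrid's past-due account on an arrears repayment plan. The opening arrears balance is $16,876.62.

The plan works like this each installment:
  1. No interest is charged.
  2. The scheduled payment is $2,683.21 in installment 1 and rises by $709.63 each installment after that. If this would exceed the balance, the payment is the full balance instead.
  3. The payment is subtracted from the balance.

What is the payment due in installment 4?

$4,812.10

Installment 1: $16,876.62 − $2,683.21 → $14,193.41
Installment 2: $14,193.41 − $3,392.84 → $10,800.57
Installment 3: $10,800.57 − $4,102.47 → $6,698.10
Installment 4: $6,698.10 − $4,812.10 → $1,886.00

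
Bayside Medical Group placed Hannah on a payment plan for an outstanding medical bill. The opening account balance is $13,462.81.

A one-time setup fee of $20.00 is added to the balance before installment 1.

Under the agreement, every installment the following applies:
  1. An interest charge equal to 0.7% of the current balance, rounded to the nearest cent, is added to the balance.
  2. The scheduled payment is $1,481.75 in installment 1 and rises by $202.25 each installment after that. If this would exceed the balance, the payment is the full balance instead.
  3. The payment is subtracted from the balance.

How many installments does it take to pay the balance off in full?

7

Installment 1: $13,482.81 +$94.38 interest = $13,577.19; pay $1,481.75 → $12,095.44
Installment 2: $12,095.44 +$84.67 interest = $12,180.11; pay $1,684.00 → $10,496.11
Installment 3: $10,496.11 +$73.47 interest = $10,569.58; pay $1,886.25 → $8,683.33
Installment 4: $8,683.33 +$60.78 interest = $8,744.11; pay $2,088.50 → $6,655.61
Installment 5: $6,655.61 +$46.59 interest = $6,702.20; pay $2,290.75 → $4,411.45
Installment 6: $4,411.45 +$30.88 interest = $4,442.33; pay $2,493.00 → $1,949.33
Installment 7: $1,949.33 +$13.65 interest = $1,962.98; pay $1,962.98 → $0.00
Balance reaches $0.00 in installment 7.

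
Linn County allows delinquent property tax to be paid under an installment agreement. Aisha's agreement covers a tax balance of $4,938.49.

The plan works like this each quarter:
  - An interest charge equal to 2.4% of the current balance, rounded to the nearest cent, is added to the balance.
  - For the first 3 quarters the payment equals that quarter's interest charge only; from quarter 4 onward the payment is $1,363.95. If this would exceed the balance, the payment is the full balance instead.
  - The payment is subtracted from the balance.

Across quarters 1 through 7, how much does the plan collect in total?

Quarter 1: opening $4,938.49; interest $118.52 → $5,057.01; payment $118.52; balance $4,938.49
Quarter 2: opening $4,938.49; interest $118.52 → $5,057.01; payment $118.52; balance $4,938.49
Quarter 3: opening $4,938.49; interest $118.52 → $5,057.01; payment $118.52; balance $4,938.49
Quarter 4: opening $4,938.49; interest $118.52 → $5,057.01; payment $1,363.95; balance $3,693.06
Quarter 5: opening $3,693.06; interest $88.63 → $3,781.69; payment $1,363.95; balance $2,417.74
Quarter 6: opening $2,417.74; interest $58.03 → $2,475.77; payment $1,363.95; balance $1,111.82
Quarter 7: opening $1,111.82; interest $26.68 → $1,138.50; payment $1,138.50; balance $0.00
Total paid: $5,585.91

$5,585.91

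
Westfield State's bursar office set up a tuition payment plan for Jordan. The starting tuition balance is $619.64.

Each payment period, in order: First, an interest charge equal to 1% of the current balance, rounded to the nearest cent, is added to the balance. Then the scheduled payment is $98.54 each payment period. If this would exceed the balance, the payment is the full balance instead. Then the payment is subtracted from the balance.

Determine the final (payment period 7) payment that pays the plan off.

# | Opening | Interest | Payment | End bal
1 | $619.64 | $6.20 | $98.54 | $527.30
2 | $527.30 | $5.27 | $98.54 | $434.03
3 | $434.03 | $4.34 | $98.54 | $339.83
4 | $339.83 | $3.40 | $98.54 | $244.69
5 | $244.69 | $2.45 | $98.54 | $148.60
6 | $148.60 | $1.49 | $98.54 | $51.55
7 | $51.55 | $0.52 | $52.07 | $0.00

$52.07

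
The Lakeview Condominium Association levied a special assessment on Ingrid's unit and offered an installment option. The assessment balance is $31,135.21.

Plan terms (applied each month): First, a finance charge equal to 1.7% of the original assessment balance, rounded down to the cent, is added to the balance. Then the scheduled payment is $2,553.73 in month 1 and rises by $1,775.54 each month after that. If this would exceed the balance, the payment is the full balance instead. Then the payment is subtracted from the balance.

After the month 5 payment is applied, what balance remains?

$3,257.61

# | Opening | Interest | Payment | End bal
1 | $31,135.21 | $529.29 | $2,553.73 | $29,110.77
2 | $29,110.77 | $529.29 | $4,329.27 | $25,310.79
3 | $25,310.79 | $529.29 | $6,104.81 | $19,735.27
4 | $19,735.27 | $529.29 | $7,880.35 | $12,384.21
5 | $12,384.21 | $529.29 | $9,655.89 | $3,257.61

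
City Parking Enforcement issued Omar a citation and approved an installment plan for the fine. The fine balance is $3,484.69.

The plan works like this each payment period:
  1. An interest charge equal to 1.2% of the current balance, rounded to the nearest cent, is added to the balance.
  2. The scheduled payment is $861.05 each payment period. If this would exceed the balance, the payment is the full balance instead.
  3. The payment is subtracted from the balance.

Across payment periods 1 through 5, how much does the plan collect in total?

$3,594.29

# | Opening | Interest | Payment | End bal
1 | $3,484.69 | $41.82 | $861.05 | $2,665.46
2 | $2,665.46 | $31.99 | $861.05 | $1,836.40
3 | $1,836.40 | $22.04 | $861.05 | $997.39
4 | $997.39 | $11.97 | $861.05 | $148.31
5 | $148.31 | $1.78 | $150.09 | $0.00
Total paid: $3,594.29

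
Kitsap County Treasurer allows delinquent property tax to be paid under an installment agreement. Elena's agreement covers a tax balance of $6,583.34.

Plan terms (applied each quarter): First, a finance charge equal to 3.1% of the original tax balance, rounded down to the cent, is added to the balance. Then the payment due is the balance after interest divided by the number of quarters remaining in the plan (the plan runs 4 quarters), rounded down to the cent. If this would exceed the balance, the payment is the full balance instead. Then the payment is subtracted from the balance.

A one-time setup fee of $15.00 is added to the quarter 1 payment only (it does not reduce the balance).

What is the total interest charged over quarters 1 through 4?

Quarter 1: opening $6,583.34; interest $204.08 → $6,787.42; payment $1,696.85 (+ $15.00 fee); balance $5,090.57
Quarter 2: opening $5,090.57; interest $204.08 → $5,294.65; payment $1,764.88; balance $3,529.77
Quarter 3: opening $3,529.77; interest $204.08 → $3,733.85; payment $1,866.92; balance $1,866.93
Quarter 4: opening $1,866.93; interest $204.08 → $2,071.01; payment $2,071.01; balance $0.00
Total interest: $204.08 + $204.08 + $204.08 + $204.08 = $816.32

$816.32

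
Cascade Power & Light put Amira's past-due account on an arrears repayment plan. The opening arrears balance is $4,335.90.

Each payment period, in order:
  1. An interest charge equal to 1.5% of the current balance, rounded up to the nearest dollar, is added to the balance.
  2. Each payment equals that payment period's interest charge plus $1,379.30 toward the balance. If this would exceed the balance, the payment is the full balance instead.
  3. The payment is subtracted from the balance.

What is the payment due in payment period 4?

Payment period 1: $4,335.90 +$66.00 interest = $4,401.90; pay $1,445.30 → $2,956.60
Payment period 2: $2,956.60 +$45.00 interest = $3,001.60; pay $1,424.30 → $1,577.30
Payment period 3: $1,577.30 +$24.00 interest = $1,601.30; pay $1,403.30 → $198.00
Payment period 4: $198.00 +$3.00 interest = $201.00; pay $201.00 → $0.00

$201.00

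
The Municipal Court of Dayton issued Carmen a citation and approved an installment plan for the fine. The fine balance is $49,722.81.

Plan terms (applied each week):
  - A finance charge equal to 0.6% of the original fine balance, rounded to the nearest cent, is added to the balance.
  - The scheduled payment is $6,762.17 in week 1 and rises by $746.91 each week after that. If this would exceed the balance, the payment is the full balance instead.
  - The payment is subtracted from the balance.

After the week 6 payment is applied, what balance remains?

Week 1: $49,722.81 +$298.34 interest = $50,021.15; pay $6,762.17 → $43,258.98
Week 2: $43,258.98 +$298.34 interest = $43,557.32; pay $7,509.08 → $36,048.24
Week 3: $36,048.24 +$298.34 interest = $36,346.58; pay $8,255.99 → $28,090.59
Week 4: $28,090.59 +$298.34 interest = $28,388.93; pay $9,002.90 → $19,386.03
Week 5: $19,386.03 +$298.34 interest = $19,684.37; pay $9,749.81 → $9,934.56
Week 6: $9,934.56 +$298.34 interest = $10,232.90; pay $10,232.90 → $0.00

$0.00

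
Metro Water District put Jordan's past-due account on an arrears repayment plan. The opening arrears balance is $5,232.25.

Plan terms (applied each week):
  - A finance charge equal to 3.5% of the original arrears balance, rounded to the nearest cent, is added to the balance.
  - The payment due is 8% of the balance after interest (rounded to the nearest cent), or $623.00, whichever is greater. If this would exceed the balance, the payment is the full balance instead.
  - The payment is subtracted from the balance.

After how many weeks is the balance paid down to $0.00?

12

# | Opening | Interest | Payment | End bal
1 | $5,232.25 | $183.13 | $623.00 | $4,792.38
2 | $4,792.38 | $183.13 | $623.00 | $4,352.51
3 | $4,352.51 | $183.13 | $623.00 | $3,912.64
4 | $3,912.64 | $183.13 | $623.00 | $3,472.77
5 | $3,472.77 | $183.13 | $623.00 | $3,032.90
6 | $3,032.90 | $183.13 | $623.00 | $2,593.03
7 | $2,593.03 | $183.13 | $623.00 | $2,153.16
8 | $2,153.16 | $183.13 | $623.00 | $1,713.29
9 | $1,713.29 | $183.13 | $623.00 | $1,273.42
10 | $1,273.42 | $183.13 | $623.00 | $833.55
11 | $833.55 | $183.13 | $623.00 | $393.68
12 | $393.68 | $183.13 | $576.81 | $0.00
Balance reaches $0.00 in week 12.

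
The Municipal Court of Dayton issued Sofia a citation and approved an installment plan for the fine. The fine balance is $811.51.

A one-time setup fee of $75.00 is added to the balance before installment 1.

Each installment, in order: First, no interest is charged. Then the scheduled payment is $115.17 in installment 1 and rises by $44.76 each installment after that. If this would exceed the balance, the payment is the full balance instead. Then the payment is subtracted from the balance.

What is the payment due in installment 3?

Installment 1: $886.51 − $115.17 → $771.34
Installment 2: $771.34 − $159.93 → $611.41
Installment 3: $611.41 − $204.69 → $406.72

$204.69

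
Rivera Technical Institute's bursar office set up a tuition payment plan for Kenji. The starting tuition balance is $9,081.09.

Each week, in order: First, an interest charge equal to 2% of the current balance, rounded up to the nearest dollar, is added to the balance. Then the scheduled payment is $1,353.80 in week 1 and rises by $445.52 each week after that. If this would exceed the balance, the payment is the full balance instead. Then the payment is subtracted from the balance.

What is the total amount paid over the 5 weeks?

$9,663.09

Week 1: opening $9,081.09; interest $182.00 → $9,263.09; payment $1,353.80; balance $7,909.29
Week 2: opening $7,909.29; interest $159.00 → $8,068.29; payment $1,799.32; balance $6,268.97
Week 3: opening $6,268.97; interest $126.00 → $6,394.97; payment $2,244.84; balance $4,150.13
Week 4: opening $4,150.13; interest $84.00 → $4,234.13; payment $2,690.36; balance $1,543.77
Week 5: opening $1,543.77; interest $31.00 → $1,574.77; payment $1,574.77; balance $0.00
Total paid: $9,663.09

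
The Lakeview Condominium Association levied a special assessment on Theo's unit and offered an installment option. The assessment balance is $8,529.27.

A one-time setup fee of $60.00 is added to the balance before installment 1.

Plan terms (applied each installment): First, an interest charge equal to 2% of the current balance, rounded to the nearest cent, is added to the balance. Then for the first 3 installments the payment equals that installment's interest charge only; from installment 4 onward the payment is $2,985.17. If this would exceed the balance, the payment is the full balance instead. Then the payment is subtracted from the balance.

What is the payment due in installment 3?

# | Opening | Interest | Payment | End bal
1 | $8,589.27 | $171.79 | $171.79 | $8,589.27
2 | $8,589.27 | $171.79 | $171.79 | $8,589.27
3 | $8,589.27 | $171.79 | $171.79 | $8,589.27

$171.79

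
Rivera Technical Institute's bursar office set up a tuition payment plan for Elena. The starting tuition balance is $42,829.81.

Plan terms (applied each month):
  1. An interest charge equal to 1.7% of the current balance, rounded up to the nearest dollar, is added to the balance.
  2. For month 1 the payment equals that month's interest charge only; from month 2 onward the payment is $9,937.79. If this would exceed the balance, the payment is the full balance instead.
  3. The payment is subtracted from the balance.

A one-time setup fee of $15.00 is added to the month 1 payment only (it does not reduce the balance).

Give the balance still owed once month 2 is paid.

Month 1: opening $42,829.81; interest $729.00 → $43,558.81; payment $729.00 (+ $15.00 fee); balance $42,829.81
Month 2: opening $42,829.81; interest $729.00 → $43,558.81; payment $9,937.79; balance $33,621.02

$33,621.02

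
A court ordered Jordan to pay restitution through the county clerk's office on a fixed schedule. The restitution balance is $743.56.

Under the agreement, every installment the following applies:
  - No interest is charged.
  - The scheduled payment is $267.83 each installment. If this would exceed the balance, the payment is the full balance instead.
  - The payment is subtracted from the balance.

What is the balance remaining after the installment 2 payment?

Installment 1: $743.56 − $267.83 → $475.73
Installment 2: $475.73 − $267.83 → $207.90

$207.90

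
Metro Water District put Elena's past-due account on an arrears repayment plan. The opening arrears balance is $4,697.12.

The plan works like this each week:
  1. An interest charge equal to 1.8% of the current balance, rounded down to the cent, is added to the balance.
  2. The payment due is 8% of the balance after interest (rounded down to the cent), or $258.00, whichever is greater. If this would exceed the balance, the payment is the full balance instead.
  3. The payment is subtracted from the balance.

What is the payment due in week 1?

Week 1: $4,697.12 +$84.54 interest = $4,781.66; pay $382.53 → $4,399.13

$382.53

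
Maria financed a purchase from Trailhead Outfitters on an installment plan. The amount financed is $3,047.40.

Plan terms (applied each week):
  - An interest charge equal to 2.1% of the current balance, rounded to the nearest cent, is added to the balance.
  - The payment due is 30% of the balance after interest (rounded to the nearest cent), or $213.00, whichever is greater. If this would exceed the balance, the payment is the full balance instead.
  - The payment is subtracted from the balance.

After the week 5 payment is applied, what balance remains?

$568.26

Week 1: opening $3,047.40; interest $64.00 → $3,111.40; payment $933.42; balance $2,177.98
Week 2: opening $2,177.98; interest $45.74 → $2,223.72; payment $667.12; balance $1,556.60
Week 3: opening $1,556.60; interest $32.69 → $1,589.29; payment $476.79; balance $1,112.50
Week 4: opening $1,112.50; interest $23.36 → $1,135.86; payment $340.76; balance $795.10
Week 5: opening $795.10; interest $16.70 → $811.80; payment $243.54; balance $568.26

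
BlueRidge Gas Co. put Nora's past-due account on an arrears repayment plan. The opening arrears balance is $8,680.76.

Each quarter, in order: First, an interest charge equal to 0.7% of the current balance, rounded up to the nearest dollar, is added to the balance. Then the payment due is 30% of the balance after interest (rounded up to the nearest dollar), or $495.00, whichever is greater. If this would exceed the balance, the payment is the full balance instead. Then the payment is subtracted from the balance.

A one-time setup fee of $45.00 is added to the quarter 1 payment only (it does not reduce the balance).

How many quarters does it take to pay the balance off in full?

9

Quarter 1: opening $8,680.76; interest $61.00 → $8,741.76; payment $2,623.00 (+ $45.00 fee); balance $6,118.76
Quarter 2: opening $6,118.76; interest $43.00 → $6,161.76; payment $1,849.00; balance $4,312.76
Quarter 3: opening $4,312.76; interest $31.00 → $4,343.76; payment $1,304.00; balance $3,039.76
Quarter 4: opening $3,039.76; interest $22.00 → $3,061.76; payment $919.00; balance $2,142.76
Quarter 5: opening $2,142.76; interest $15.00 → $2,157.76; payment $648.00; balance $1,509.76
Quarter 6: opening $1,509.76; interest $11.00 → $1,520.76; payment $495.00; balance $1,025.76
Quarter 7: opening $1,025.76; interest $8.00 → $1,033.76; payment $495.00; balance $538.76
Quarter 8: opening $538.76; interest $4.00 → $542.76; payment $495.00; balance $47.76
Quarter 9: opening $47.76; interest $1.00 → $48.76; payment $48.76; balance $0.00
Balance reaches $0.00 in quarter 9.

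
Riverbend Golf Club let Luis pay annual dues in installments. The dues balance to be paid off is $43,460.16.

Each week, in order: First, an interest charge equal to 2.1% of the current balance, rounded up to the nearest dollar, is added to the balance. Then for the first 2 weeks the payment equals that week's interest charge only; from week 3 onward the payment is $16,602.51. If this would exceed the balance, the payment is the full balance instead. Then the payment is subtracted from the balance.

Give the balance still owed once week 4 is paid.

$11,752.14

# | Opening | Interest | Payment | End bal
1 | $43,460.16 | $913.00 | $913.00 | $43,460.16
2 | $43,460.16 | $913.00 | $913.00 | $43,460.16
3 | $43,460.16 | $913.00 | $16,602.51 | $27,770.65
4 | $27,770.65 | $584.00 | $16,602.51 | $11,752.14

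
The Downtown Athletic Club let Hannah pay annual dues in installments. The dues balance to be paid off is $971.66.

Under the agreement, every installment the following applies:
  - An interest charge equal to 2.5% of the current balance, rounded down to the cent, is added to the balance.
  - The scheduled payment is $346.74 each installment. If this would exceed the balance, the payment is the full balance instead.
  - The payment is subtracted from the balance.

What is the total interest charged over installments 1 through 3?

$48.48

# | Opening | Interest | Payment | End bal
1 | $971.66 | $24.29 | $346.74 | $649.21
2 | $649.21 | $16.23 | $346.74 | $318.70
3 | $318.70 | $7.96 | $326.66 | $0.00
Total interest: $24.29 + $16.23 + $7.96 = $48.48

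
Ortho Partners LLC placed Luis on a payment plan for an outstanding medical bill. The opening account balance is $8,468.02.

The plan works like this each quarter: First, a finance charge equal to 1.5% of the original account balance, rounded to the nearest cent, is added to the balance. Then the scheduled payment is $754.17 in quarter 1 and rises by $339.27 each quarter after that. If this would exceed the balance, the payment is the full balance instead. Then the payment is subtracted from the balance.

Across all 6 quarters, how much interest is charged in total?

$762.12

Quarter 1: opening $8,468.02; interest $127.02 → $8,595.04; payment $754.17; balance $7,840.87
Quarter 2: opening $7,840.87; interest $127.02 → $7,967.89; payment $1,093.44; balance $6,874.45
Quarter 3: opening $6,874.45; interest $127.02 → $7,001.47; payment $1,432.71; balance $5,568.76
Quarter 4: opening $5,568.76; interest $127.02 → $5,695.78; payment $1,771.98; balance $3,923.80
Quarter 5: opening $3,923.80; interest $127.02 → $4,050.82; payment $2,111.25; balance $1,939.57
Quarter 6: opening $1,939.57; interest $127.02 → $2,066.59; payment $2,066.59; balance $0.00
Total interest: $127.02 + $127.02 + $127.02 + $127.02 + $127.02 + $127.02 = $762.12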